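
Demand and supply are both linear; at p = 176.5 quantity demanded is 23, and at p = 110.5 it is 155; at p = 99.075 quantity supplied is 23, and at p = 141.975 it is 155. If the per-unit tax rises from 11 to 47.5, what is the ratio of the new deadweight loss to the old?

Demand slope = (110.5 − 176.5)/(155 − 23) = −0.5, so p = 188 − 0.5q.
Supply slope = (141.975 − 99.075)/(155 − 23) = 0.325, so p = 91.6 + 0.325q.
Competitive equilibrium: 188 − 0.5q = 91.6 + 0.325q → q* = 116.8485, p* = 129.5758.
For a per-unit tax t: Δq = t/0.825, so DWL = ½·t·(t/0.825) = t²/1.65.
At t = 11: DWL = 73.333. At t = 47.5: DWL = 1367.424.
Ratio = (47.5/11)² = 18.647.

18.647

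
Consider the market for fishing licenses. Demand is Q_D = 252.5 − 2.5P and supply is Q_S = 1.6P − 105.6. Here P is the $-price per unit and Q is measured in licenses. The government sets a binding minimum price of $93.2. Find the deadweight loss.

$109.94

In inverse form: demand P = 101 − 0.4Q, supply P = 66 + 0.625Q.
Competitive equilibrium: 101 − 0.4Q = 66 + 0.625Q → Q* = 34.1463, P* = 87.3415.
At the floor P = 93.2, quantity demanded = (101 − 93.2)/0.4 = 19.5.
Sellers' marginal cost at Q' = 19.5: 66 + 0.625·19.5 = 78.1875.
ΔQ = 34.1463 − 19.5 = 14.6463; wedge = 93.2 − 78.1875 = 15.0125.
DWL = ½ × 14.6463 × 15.0125 = $109.94.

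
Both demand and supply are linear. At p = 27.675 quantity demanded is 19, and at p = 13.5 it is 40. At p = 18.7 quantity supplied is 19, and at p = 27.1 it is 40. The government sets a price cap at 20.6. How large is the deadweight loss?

6.96

Demand slope = (13.5 − 27.675)/(40 − 19) = −0.675, so p = 40.5 − 0.675q.
Supply slope = (27.1 − 18.7)/(40 − 19) = 0.4, so p = 11.1 + 0.4q.
Competitive equilibrium: 40.5 − 0.675q = 11.1 + 0.4q → q* = 27.3488, p* = 22.0395.
At the ceiling p = 20.6, quantity supplied = (20.6 − 11.1)/0.4 = 23.75.
Willingness to pay at q' = 23.75: 40.5 − 0.675·23.75 = 24.4688.
Δq = 27.3488 − 23.75 = 3.5988; wedge = 24.4688 − 20.6 = 3.8688.
Welfare loss = ½ × 3.5988 × 3.8688 = 6.96.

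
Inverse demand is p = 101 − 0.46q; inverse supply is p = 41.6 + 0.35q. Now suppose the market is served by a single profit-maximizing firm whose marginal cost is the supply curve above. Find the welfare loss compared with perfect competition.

285.74

Competitive equilibrium: 101 − 0.46q = 41.6 + 0.35q → q* = 73.3333, p* = 67.2667.
Marginal revenue: MR = 101 − 0.92q. Set MR = MC: 101 − 0.92q = 41.6 + 0.35q → q_m = 46.7717.
Price p_m = 101 − 0.46·46.7717 = 79.485; MC(q_m) = 41.6 + 0.35·46.7717 = 57.9701.
Competitive q* = 73.3333, so Δq = 26.5616; wedge = 79.485 − 57.9701 = 21.5149.
Deadweight loss = ½ × 26.5616 × 21.5149 = 285.74.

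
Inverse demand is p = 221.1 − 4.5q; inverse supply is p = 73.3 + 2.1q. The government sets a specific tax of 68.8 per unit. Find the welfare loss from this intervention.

358.59

Competitive equilibrium: 221.1 − 4.5q = 73.3 + 2.1q → q* = 22.3939, p* = 120.3273.
With the tax, the buyer price exceeds the seller price by 68.8: (221.1 − 4.5q) − (73.3 + 2.1q) = 68.8 → q' = 11.9697.
Δq = 22.3939 − 11.9697 = 10.4242; the wedge equals the tax, 68.8.
DWL = ½ × 10.4242 × 68.8 = 358.59.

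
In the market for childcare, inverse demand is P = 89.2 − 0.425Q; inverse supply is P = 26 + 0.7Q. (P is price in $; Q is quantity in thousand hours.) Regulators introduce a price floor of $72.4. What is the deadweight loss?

$155.91 thousand

Competitive equilibrium: 89.2 − 0.425Q = 26 + 0.7Q → Q* = 56.1778, P* = 65.3244.
At the floor P = 72.4, quantity demanded = (89.2 − 72.4)/0.425 = 39.5294.
Sellers' marginal cost at Q' = 39.5294: 26 + 0.7·39.5294 = 53.6706.
ΔQ = 56.1778 − 39.5294 = 16.6484; wedge = 72.4 − 53.6706 = 18.7294.
The triangle = ½ × 16.6484 × 18.7294 = $155.91 thousand.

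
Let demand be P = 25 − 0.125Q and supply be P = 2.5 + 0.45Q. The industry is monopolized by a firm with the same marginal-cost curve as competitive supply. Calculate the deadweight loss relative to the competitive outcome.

Competitive equilibrium: 25 − 0.125Q = 2.5 + 0.45Q → Q* = 39.1304, P* = 20.1087.
Marginal revenue: MR = 25 − 0.25Q. Set MR = MC: 25 − 0.25Q = 2.5 + 0.45Q → Q_m = 32.1429.
Price P_m = 25 − 0.125·32.1429 = 20.9821; MC(Q_m) = 2.5 + 0.45·32.1429 = 16.9643.
Competitive Q* = 39.1304, so ΔQ = 6.9875; wedge = 20.9821 − 16.9643 = 4.0178.
Deadweight loss = ½ × 6.9875 × 4.0178 = 14.04.

14.04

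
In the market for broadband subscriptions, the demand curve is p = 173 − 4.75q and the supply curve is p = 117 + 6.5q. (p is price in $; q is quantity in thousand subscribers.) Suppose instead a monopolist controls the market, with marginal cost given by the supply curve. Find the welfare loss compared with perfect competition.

$12.28 thousand

Competitive equilibrium: 173 − 4.75q = 117 + 6.5q → q* = 4.9778, p* = 149.3556.
Marginal revenue: MR = 173 − 9.5q. Set MR = MC: 173 − 9.5q = 117 + 6.5q → q_m = 3.5.
Price p_m = 173 − 4.75·3.5 = 156.375; MC(q_m) = 117 + 6.5·3.5 = 139.75.
Competitive q* = 4.9778, so Δq = 1.4778; wedge = 156.375 − 139.75 = 16.625.
Welfare loss = ½ × 1.4778 × 16.625 = $12.28 thousand.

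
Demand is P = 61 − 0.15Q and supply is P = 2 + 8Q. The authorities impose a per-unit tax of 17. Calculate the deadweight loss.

Competitive equilibrium: 61 − 0.15Q = 2 + 8Q → Q* = 7.2393, P* = 59.9141.
With the tax, the buyer price exceeds the seller price by 17: (61 − 0.15Q) − (2 + 8Q) = 17 → Q' = 5.1534.
ΔQ = 7.2393 − 5.1534 = 2.0859; the wedge equals the tax, 17.
The triangle = ½ × 2.0859 × 17 = 17.73.

17.73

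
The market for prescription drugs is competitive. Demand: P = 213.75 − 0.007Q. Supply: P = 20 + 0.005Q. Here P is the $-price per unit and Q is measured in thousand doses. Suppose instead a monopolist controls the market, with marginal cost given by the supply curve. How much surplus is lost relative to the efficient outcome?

Competitive equilibrium: 213.75 − 0.007Q = 20 + 0.005Q → Q* = 16145.83333, P* = 100.72917.
Marginal revenue: MR = 213.75 − 0.014Q. Set MR = MC: 213.75 − 0.014Q = 20 + 0.005Q → Q_m = 10197.36842.
Price P_m = 213.75 − 0.007·10197.36842 = 142.36842; MC(Q_m) = 20 + 0.005·10197.36842 = 70.98684.
Competitive Q* = 16145.83333, so ΔQ = 5948.46491; wedge = 142.36842 − 70.98684 = 71.38158.
Deadweight loss = ½ × 5948.46491 × 71.38158 = $212305.41 thousand.

$212305.41 thousand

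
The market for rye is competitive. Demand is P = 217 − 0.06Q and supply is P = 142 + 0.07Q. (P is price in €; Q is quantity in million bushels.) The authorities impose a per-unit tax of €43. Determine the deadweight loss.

Competitive equilibrium: 217 − 0.06Q = 142 + 0.07Q → Q* = 576.9231, P* = 182.3846.
With the tax, the buyer price exceeds the seller price by 43: (217 − 0.06Q) − (142 + 0.07Q) = 43 → Q' = 246.1538.
ΔQ = 576.9231 − 246.1538 = 330.7693; the wedge equals the tax, 43.
The triangle = ½ × 330.7693 × 43 = €7111.54 million.

€7111.54 million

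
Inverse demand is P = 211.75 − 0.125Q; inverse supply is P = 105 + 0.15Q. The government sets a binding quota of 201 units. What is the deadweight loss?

Competitive equilibrium: 211.75 − 0.125Q = 105 + 0.15Q → Q* = 388.1818, P* = 163.2273.
At Q = 201: demand price = 211.75 − 0.125·201 = 186.625; supply price = 105 + 0.15·201 = 135.15.
ΔQ = 388.1818 − 201 = 187.1818; wedge = 186.625 − 135.15 = 51.475.
Deadweight loss = ½ × 187.1818 × 51.475 = 4817.59.

4817.59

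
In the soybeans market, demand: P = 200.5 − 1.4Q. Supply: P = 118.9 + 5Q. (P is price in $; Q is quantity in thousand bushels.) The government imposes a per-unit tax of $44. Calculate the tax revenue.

$258.50 thousand

Competitive equilibrium: 200.5 − 1.4Q = 118.9 + 5Q → Q* = 12.75, P* = 182.65.
With the tax, the buyer price exceeds the seller price by 44: (200.5 − 1.4Q) − (118.9 + 5Q) = 44 → Q' = 5.875.
Tax revenue = 44 × 5.875 = $258.50 thousand.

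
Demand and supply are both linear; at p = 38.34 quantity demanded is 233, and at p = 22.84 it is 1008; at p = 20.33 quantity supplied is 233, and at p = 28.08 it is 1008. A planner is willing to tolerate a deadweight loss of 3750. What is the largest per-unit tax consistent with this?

15

Demand slope = (22.84 − 38.34)/(1008 − 233) = −0.02, so p = 43 − 0.02q.
Supply slope = (28.08 − 20.33)/(1008 − 233) = 0.01, so p = 18 + 0.01q.
Competitive equilibrium: 43 − 0.02q = 18 + 0.01q → q* = 833.3333, p* = 26.3333.
A tax t gives Δq = t/0.03 and wedge t, so DWL = t²/0.06.
t²/0.06 = 3750 → t² = 225 → t = 15.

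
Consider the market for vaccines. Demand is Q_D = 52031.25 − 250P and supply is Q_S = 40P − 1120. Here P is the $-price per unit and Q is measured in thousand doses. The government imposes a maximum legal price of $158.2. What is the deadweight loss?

In inverse form: demand P = 208.125 − 0.004Q, supply P = 28 + 0.025Q.
Competitive equilibrium: 208.125 − 0.004Q = 28 + 0.025Q → Q* = 6211.2069, P* = 183.2802.
At the ceiling P = 158.2, quantity supplied = (158.2 − 28)/0.025 = 5208.
Willingness to pay at Q' = 5208: 208.125 − 0.004·5208 = 187.293.
ΔQ = 6211.2069 − 5208 = 1003.2069; wedge = 187.293 − 158.2 = 29.093.
The triangle = ½ × 1003.2069 × 29.093 = $14593.15 thousand.

$14593.15 thousand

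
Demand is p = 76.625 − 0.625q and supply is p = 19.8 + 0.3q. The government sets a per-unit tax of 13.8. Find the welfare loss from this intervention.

Competitive equilibrium: 76.625 − 0.625q = 19.8 + 0.3q → q* = 61.4324, p* = 38.2297.
With the tax, the buyer price exceeds the seller price by 13.8: (76.625 − 0.625q) − (19.8 + 0.3q) = 13.8 → q' = 46.5135.
Δq = 61.4324 − 46.5135 = 14.9189; the wedge equals the tax, 13.8.
Welfare loss = ½ × 14.9189 × 13.8 = 102.94.

102.94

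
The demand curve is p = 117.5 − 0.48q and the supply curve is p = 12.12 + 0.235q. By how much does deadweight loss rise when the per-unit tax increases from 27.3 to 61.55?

Competitive equilibrium: 117.5 − 0.48q = 12.12 + 0.235q → q* = 147.3846, p* = 46.7554.
For a per-unit tax t: Δq = t/0.715, so DWL = ½·t·(t/0.715) = t²/1.43.
At t = 27.3: DWL = 521.182. At t = 61.55: DWL = 2649.233.
Increase = 2649.233 − 521.182 = 2128.05.

2128.05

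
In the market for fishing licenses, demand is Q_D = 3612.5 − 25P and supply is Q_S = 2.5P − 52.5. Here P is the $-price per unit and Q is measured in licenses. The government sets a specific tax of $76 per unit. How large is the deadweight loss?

In inverse form: demand P = 144.5 − 0.04Q, supply P = 21 + 0.4Q.
Competitive equilibrium: 144.5 − 0.04Q = 21 + 0.4Q → Q* = 280.6818, P* = 133.2727.
With the tax, the buyer price exceeds the seller price by 76: (144.5 − 0.04Q) − (21 + 0.4Q) = 76 → Q' = 107.9545.
ΔQ = 280.6818 − 107.9545 = 172.7273; the wedge equals the tax, 76.
Welfare loss = ½ × 172.7273 × 76 = $6563.64.

$6563.64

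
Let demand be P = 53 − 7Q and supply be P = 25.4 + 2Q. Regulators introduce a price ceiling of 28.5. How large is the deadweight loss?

10.35

Competitive equilibrium: 53 − 7Q = 25.4 + 2Q → Q* = 3.0667, P* = 31.5333.
At the ceiling P = 28.5, quantity supplied = (28.5 − 25.4)/2 = 1.55.
Willingness to pay at Q' = 1.55: 53 − 7·1.55 = 42.15.
ΔQ = 3.0667 − 1.55 = 1.5167; wedge = 42.15 − 28.5 = 13.65.
DWL = ½ × 1.5167 × 13.65 = 10.35.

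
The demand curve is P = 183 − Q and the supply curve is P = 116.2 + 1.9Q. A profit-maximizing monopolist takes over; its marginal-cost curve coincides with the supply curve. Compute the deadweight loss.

50.58

Competitive equilibrium: 183 − Q = 116.2 + 1.9Q → Q* = 23.0345, P* = 159.9655.
Marginal revenue: MR = 183 − 2Q. Set MR = MC: 183 − 2Q = 116.2 + 1.9Q → Q_m = 17.1282.
Price P_m = 183 − 1·17.1282 = 165.8718; MC(Q_m) = 116.2 + 1.9·17.1282 = 148.7436.
Competitive Q* = 23.0345, so ΔQ = 5.9063; wedge = 165.8718 − 148.7436 = 17.1282.
The triangle = ½ × 5.9063 × 17.1282 = 50.58.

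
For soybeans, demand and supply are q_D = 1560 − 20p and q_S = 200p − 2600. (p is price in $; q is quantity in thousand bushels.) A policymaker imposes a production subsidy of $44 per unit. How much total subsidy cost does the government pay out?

In inverse form: demand p = 78 − 0.05q, supply p = 13 + 0.005q.
Competitive equilibrium: 78 − 0.05q = 13 + 0.005q → q* = 1181.8182, p* = 18.9091.
The subsidy lowers effective supply by 44: p = 0.005q − 31.
New quantity: 78 − 0.05q = 0.005q − 31 → q' = 1981.8182.
Total subsidy cost = 44 × 1981.8182 = $87200 thousand.

$87200 thousand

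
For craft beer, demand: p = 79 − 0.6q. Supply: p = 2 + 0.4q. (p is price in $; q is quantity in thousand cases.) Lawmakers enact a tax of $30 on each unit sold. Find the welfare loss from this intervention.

$450 thousand

Competitive equilibrium: 79 − 0.6q = 2 + 0.4q → q* = 77, p* = 32.8.
With the tax, the buyer price exceeds the seller price by 30: (79 − 0.6q) − (2 + 0.4q) = 30 → q' = 47.
Δq = 77 − 47 = 30; the wedge equals the tax, 30.
Welfare loss = ½ × 30 × 30 = $450 thousand.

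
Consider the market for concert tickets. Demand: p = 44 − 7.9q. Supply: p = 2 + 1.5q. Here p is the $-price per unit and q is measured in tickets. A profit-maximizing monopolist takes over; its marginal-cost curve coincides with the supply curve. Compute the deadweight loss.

$19.57

Competitive equilibrium: 44 − 7.9q = 2 + 1.5q → q* = 4.4681, p* = 8.7021.
Marginal revenue: MR = 44 − 15.8q. Set MR = MC: 44 − 15.8q = 2 + 1.5q → q_m = 2.4277.
Price p_m = 44 − 7.9·2.4277 = 24.8212; MC(q_m) = 2 + 1.5·2.4277 = 5.6416.
Competitive q* = 4.4681, so Δq = 2.0404; wedge = 24.8212 − 5.6416 = 19.1796.
Deadweight loss = ½ × 2.0404 × 19.1796 = $19.57.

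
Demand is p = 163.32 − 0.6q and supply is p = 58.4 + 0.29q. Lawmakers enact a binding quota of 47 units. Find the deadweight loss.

2236.15

Competitive equilibrium: 163.32 − 0.6q = 58.4 + 0.29q → q* = 117.8876, p* = 92.5874.
At q = 47: demand price = 163.32 − 0.6·47 = 135.12; supply price = 58.4 + 0.29·47 = 72.03.
Δq = 117.8876 − 47 = 70.8876; wedge = 135.12 − 72.03 = 63.09.
Deadweight loss = ½ × 70.8876 × 63.09 = 2236.15.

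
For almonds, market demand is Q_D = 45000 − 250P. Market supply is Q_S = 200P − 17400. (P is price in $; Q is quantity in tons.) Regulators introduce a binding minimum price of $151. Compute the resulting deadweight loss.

In inverse form: demand P = 180 − 0.004Q, supply P = 87 + 0.005Q.
Competitive equilibrium: 180 − 0.004Q = 87 + 0.005Q → Q* = 10333.3333, P* = 138.6667.
At the floor P = 151, quantity demanded = (180 − 151)/0.004 = 7250.
Sellers' marginal cost at Q' = 7250: 87 + 0.005·7250 = 123.25.
ΔQ = 10333.3333 − 7250 = 3083.3333; wedge = 151 − 123.25 = 27.75.
Welfare loss = ½ × 3083.3333 × 27.75 = $42781.25.

$42781.25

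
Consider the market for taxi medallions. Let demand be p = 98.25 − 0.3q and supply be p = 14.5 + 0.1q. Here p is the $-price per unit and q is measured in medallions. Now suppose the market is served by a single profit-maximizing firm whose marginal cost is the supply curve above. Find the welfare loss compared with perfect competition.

Competitive equilibrium: 98.25 − 0.3q = 14.5 + 0.1q → q* = 209.375, p* = 35.4375.
Marginal revenue: MR = 98.25 − 0.6q. Set MR = MC: 98.25 − 0.6q = 14.5 + 0.1q → q_m = 119.6429.
Price p_m = 98.25 − 0.3·119.6429 = 62.3571; MC(q_m) = 14.5 + 0.1·119.6429 = 26.4643.
Competitive q* = 209.375, so Δq = 89.7321; wedge = 62.3571 − 26.4643 = 35.8928.
DWL = ½ × 89.7321 × 35.8928 = $1610.37.

$1610.37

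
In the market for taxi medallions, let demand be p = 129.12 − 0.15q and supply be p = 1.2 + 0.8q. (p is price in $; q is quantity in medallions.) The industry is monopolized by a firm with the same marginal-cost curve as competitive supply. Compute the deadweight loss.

$160.15

Competitive equilibrium: 129.12 − 0.15q = 1.2 + 0.8q → q* = 134.6526, p* = 108.9221.
Marginal revenue: MR = 129.12 − 0.3q. Set MR = MC: 129.12 − 0.3q = 1.2 + 0.8q → q_m = 116.2909.
Price p_m = 129.12 − 0.15·116.2909 = 111.6764; MC(q_m) = 1.2 + 0.8·116.2909 = 94.2327.
Competitive q* = 134.6526, so Δq = 18.3617; wedge = 111.6764 − 94.2327 = 17.4437.
DWL = ½ × 18.3617 × 17.4437 = $160.15.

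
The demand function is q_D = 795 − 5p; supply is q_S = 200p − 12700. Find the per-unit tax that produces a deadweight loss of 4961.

In inverse form: demand p = 159 − 0.2q, supply p = 63.5 + 0.005q.
Competitive equilibrium: 159 − 0.2q = 63.5 + 0.005q → q* = 465.8537, p* = 65.8293.
A tax t gives Δq = t/0.205 and wedge t, so DWL = t²/0.41.
t²/0.41 = 4961 → t² = 2034.01 → t = 45.1.

45.1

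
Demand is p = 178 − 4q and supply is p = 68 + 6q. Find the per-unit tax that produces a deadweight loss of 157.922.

Competitive equilibrium: 178 − 4q = 68 + 6q → q* = 11, p* = 134.
A tax t gives Δq = t/10 and wedge t, so DWL = t²/20.
t²/20 = 157.922 → t² = 3158.44 → t = 56.2.

56.2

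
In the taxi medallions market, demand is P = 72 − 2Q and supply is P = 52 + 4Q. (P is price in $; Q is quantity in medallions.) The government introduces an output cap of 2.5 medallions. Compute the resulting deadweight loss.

$2.08

Competitive equilibrium: 72 − 2Q = 52 + 4Q → Q* = 3.3333, P* = 65.3333.
At Q = 2.5: demand price = 72 − 2·2.5 = 67; supply price = 52 + 4·2.5 = 62.
ΔQ = 3.3333 − 2.5 = 0.8333; wedge = 67 − 62 = 5.
DWL = ½ × 0.8333 × 5 = $2.08.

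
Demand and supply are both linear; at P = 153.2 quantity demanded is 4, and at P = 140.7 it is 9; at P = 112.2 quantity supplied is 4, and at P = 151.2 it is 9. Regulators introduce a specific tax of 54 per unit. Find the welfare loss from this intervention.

Demand slope = (140.7 − 153.2)/(9 − 4) = −2.5, so P = 163.2 − 2.5Q.
Supply slope = (151.2 − 112.2)/(9 − 4) = 7.8, so P = 81 + 7.8Q.
Competitive equilibrium: 163.2 − 2.5Q = 81 + 7.8Q → Q* = 7.9806, P* = 143.2485.
With the tax, the buyer price exceeds the seller price by 54: (163.2 − 2.5Q) − (81 + 7.8Q) = 54 → Q' = 2.7379.
ΔQ = 7.9806 − 2.7379 = 5.2427; the wedge equals the tax, 54.
The triangle = ½ × 5.2427 × 54 = 141.55.

141.55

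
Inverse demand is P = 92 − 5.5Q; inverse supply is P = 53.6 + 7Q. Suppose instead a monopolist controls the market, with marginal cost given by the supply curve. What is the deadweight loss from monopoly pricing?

Competitive equilibrium: 92 − 5.5Q = 53.6 + 7Q → Q* = 3.072, P* = 75.104.
Marginal revenue: MR = 92 − 11Q. Set MR = MC: 92 − 11Q = 53.6 + 7Q → Q_m = 2.1333.
Price P_m = 92 − 5.5·2.1333 = 80.2669; MC(Q_m) = 53.6 + 7·2.1333 = 68.5331.
Competitive Q* = 3.072, so ΔQ = 0.9387; wedge = 80.2669 − 68.5331 = 11.7338.
The triangle = ½ × 0.9387 × 11.7338 = 5.51.

5.51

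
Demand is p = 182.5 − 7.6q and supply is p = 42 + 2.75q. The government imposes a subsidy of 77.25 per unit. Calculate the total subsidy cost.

1625.24

Competitive equilibrium: 182.5 − 7.6q = 42 + 2.75q → q* = 13.57488, p* = 79.33092.
The subsidy lowers effective supply by 77.25: p = 2.75q − 35.25.
New quantity: 182.5 − 7.6q = 2.75q − 35.25 → q' = 21.03865.
Total subsidy cost = 77.25 × 21.03865 = 1625.24.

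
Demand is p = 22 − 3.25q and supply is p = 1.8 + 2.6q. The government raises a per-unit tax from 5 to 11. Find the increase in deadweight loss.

8.21

Competitive equilibrium: 22 − 3.25q = 1.8 + 2.6q → q* = 3.453, p* = 10.7778.
For a per-unit tax t: Δq = t/5.85, so DWL = ½·t·(t/5.85) = t²/11.7.
At t = 5: DWL = 2.137. At t = 11: DWL = 10.342.
Increase = 10.342 − 2.137 = 8.21.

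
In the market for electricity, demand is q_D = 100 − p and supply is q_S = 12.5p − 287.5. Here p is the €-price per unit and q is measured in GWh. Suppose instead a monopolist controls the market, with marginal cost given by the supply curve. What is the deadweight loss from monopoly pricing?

In inverse form: demand p = 100 − q, supply p = 23 + 0.08q.
Competitive equilibrium: 100 − q = 23 + 0.08q → q* = 71.2963, p* = 28.7037.
Marginal revenue: MR = 100 − 2q. Set MR = MC: 100 − 2q = 23 + 0.08q → q_m = 37.0192.
Price p_m = 100 − 1·37.0192 = 62.9808; MC(q_m) = 23 + 0.08·37.0192 = 25.9615.
Competitive q* = 71.2963, so Δq = 34.2771; wedge = 62.9808 − 25.9615 = 37.0193.
The triangle = ½ × 34.2771 × 37.0193 = €634.46.

€634.46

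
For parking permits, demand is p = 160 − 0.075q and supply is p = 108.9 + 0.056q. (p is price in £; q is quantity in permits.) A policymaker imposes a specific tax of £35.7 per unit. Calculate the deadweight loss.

Competitive equilibrium: 160 − 0.075q = 108.9 + 0.056q → q* = 390.07634, p* = 130.74427.
With the tax, the buyer price exceeds the seller price by 35.7: (160 − 0.075q) − (108.9 + 0.056q) = 35.7 → q' = 117.55725.
Δq = 390.07634 − 117.55725 = 272.51909; the wedge equals the tax, 35.7.
Welfare loss = ½ × 272.51909 × 35.7 = £4864.47.

£4864.47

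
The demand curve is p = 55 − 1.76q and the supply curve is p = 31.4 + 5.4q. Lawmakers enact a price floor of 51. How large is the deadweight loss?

Competitive equilibrium: 55 − 1.76q = 31.4 + 5.4q → q* = 3.2961, p* = 49.1989.
At the floor p = 51, quantity demanded = (55 − 51)/1.76 = 2.2727.
Sellers' marginal cost at q' = 2.2727: 31.4 + 5.4·2.2727 = 43.6726.
Δq = 3.2961 − 2.2727 = 1.0234; wedge = 51 − 43.6726 = 7.3274.
The triangle = ½ × 1.0234 × 7.3274 = 3.75.

3.75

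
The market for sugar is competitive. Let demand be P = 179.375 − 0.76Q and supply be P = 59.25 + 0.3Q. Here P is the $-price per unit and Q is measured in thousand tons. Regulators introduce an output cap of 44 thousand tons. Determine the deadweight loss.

$2547.19 thousand

Competitive equilibrium: 179.375 − 0.76Q = 59.25 + 0.3Q → Q* = 113.3255, P* = 93.2476.
At Q = 44: demand price = 179.375 − 0.76·44 = 145.935; supply price = 59.25 + 0.3·44 = 72.45.
ΔQ = 113.3255 − 44 = 69.3255; wedge = 145.935 − 72.45 = 73.485.
Welfare loss = ½ × 69.3255 × 73.485 = $2547.19 thousand.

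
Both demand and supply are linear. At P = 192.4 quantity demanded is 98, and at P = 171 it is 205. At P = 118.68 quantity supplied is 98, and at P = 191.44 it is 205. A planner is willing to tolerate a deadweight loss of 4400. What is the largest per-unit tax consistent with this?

88

Demand slope = (171 − 192.4)/(205 − 98) = −0.2, so P = 212 − 0.2Q.
Supply slope = (191.44 − 118.68)/(205 − 98) = 0.68, so P = 52.04 + 0.68Q.
Competitive equilibrium: 212 − 0.2Q = 52.04 + 0.68Q → Q* = 181.7727, P* = 175.6455.
A tax t gives ΔQ = t/0.88 and wedge t, so DWL = t²/1.76.
t²/1.76 = 4400 → t² = 7744 → t = 88.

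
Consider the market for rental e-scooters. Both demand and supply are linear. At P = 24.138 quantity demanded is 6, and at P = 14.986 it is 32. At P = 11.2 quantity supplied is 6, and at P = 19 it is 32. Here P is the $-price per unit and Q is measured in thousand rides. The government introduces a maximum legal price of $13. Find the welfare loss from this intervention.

$62.48 thousand

Demand slope = (14.986 − 24.138)/(32 − 6) = −0.352, so P = 26.25 − 0.352Q.
Supply slope = (19 − 11.2)/(32 − 6) = 0.3, so P = 9.4 + 0.3Q.
Competitive equilibrium: 26.25 − 0.352Q = 9.4 + 0.3Q → Q* = 25.8436, P* = 17.1531.
At the ceiling P = 13, quantity supplied = (13 − 9.4)/0.3 = 12.
Willingness to pay at Q' = 12: 26.25 − 0.352·12 = 22.026.
ΔQ = 25.8436 − 12 = 13.8436; wedge = 22.026 − 13 = 9.026.
The triangle = ½ × 13.8436 × 9.026 = $62.48 thousand.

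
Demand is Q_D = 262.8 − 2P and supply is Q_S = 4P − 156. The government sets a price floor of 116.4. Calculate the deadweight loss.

3257.34

In inverse form: demand P = 131.4 − 0.5Q, supply P = 39 + 0.25Q.
Competitive equilibrium: 131.4 − 0.5Q = 39 + 0.25Q → Q* = 123.2, P* = 69.8.
At the floor P = 116.4, quantity demanded = (131.4 − 116.4)/0.5 = 30.
Sellers' marginal cost at Q' = 30: 39 + 0.25·30 = 46.5.
ΔQ = 123.2 − 30 = 93.2; wedge = 116.4 − 46.5 = 69.9.
The triangle = ½ × 93.2 × 69.9 = 3257.34.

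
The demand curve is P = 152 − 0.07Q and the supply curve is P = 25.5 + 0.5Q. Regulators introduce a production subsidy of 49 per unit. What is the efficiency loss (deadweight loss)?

Competitive equilibrium: 152 − 0.07Q = 25.5 + 0.5Q → Q* = 221.9298, P* = 136.4649.
The subsidy lowers effective supply by 49: P = 0.5Q − 23.5.
New quantity: 152 − 0.07Q = 0.5Q − 23.5 → Q' = 307.8947.
Overproduction ΔQ = 307.8947 − 221.9298 = 85.9649; wedge = subsidy = 49.
Deadweight loss = ½ × 85.9649 × 49 = 2106.14.

2106.14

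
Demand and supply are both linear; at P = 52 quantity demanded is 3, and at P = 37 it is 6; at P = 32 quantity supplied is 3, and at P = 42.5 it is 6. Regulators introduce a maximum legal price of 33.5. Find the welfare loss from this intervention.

15.74

Demand slope = (37 − 52)/(6 − 3) = −5, so P = 67 − 5Q.
Supply slope = (42.5 − 32)/(6 − 3) = 3.5, so P = 21.5 + 3.5Q.
Competitive equilibrium: 67 − 5Q = 21.5 + 3.5Q → Q* = 5.3529, P* = 40.2353.
At the ceiling P = 33.5, quantity supplied = (33.5 − 21.5)/3.5 = 3.4286.
Willingness to pay at Q' = 3.4286: 67 − 5·3.4286 = 49.857.
ΔQ = 5.3529 − 3.4286 = 1.9243; wedge = 49.857 − 33.5 = 16.357.
DWL = ½ × 1.9243 × 16.357 = 15.74.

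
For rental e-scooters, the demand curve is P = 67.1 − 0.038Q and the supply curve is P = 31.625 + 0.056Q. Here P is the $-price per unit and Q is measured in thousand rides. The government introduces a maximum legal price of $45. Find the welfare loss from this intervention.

Competitive equilibrium: 67.1 − 0.038Q = 31.625 + 0.056Q → Q* = 377.3936, P* = 52.759.
At the ceiling P = 45, quantity supplied = (45 − 31.625)/0.056 = 238.8393.
Willingness to pay at Q' = 238.8393: 67.1 − 0.038·238.8393 = 58.0241.
ΔQ = 377.3936 − 238.8393 = 138.5543; wedge = 58.0241 − 45 = 13.0241.
DWL = ½ × 138.5543 × 13.0241 = $902.27 thousand.

$902.27 thousand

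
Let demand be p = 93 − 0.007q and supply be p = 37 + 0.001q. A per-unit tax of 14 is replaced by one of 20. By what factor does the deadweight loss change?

Competitive equilibrium: 93 − 0.007q = 37 + 0.001q → q* = 7000, p* = 44.
For a per-unit tax t: Δq = t/0.008, so DWL = ½·t·(t/0.008) = t²/0.016.
At t = 14: DWL = 12250. At t = 20: DWL = 25000.
Ratio = (20/14)² = 2.041.

2.041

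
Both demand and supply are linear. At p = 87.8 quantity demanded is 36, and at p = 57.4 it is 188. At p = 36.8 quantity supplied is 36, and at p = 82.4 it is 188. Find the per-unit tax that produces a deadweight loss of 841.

29

Demand slope = (57.4 − 87.8)/(188 − 36) = −0.2, so p = 95 − 0.2q.
Supply slope = (82.4 − 36.8)/(188 − 36) = 0.3, so p = 26 + 0.3q.
Competitive equilibrium: 95 − 0.2q = 26 + 0.3q → q* = 138, p* = 67.4.
A tax t gives Δq = t/0.5 and wedge t, so DWL = t²/1.
t²/1 = 841 → t² = 841 → t = 29.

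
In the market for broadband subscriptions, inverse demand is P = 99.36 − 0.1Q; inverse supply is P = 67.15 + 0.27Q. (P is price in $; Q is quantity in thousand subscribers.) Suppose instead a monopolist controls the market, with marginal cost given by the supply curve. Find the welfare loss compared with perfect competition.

Competitive equilibrium: 99.36 − 0.1Q = 67.15 + 0.27Q → Q* = 87.0541, P* = 90.6546.
Marginal revenue: MR = 99.36 − 0.2Q. Set MR = MC: 99.36 − 0.2Q = 67.15 + 0.27Q → Q_m = 68.5319.
Price P_m = 99.36 − 0.1·68.5319 = 92.5068; MC(Q_m) = 67.15 + 0.27·68.5319 = 85.6536.
Competitive Q* = 87.0541, so ΔQ = 18.5222; wedge = 92.5068 − 85.6536 = 6.8532.
The triangle = ½ × 18.5222 × 6.8532 = $63.47 thousand.

$63.47 thousand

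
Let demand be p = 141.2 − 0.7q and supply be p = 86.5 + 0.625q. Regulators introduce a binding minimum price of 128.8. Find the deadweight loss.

368.01

Competitive equilibrium: 141.2 − 0.7q = 86.5 + 0.625q → q* = 41.283, p* = 112.3019.
At the floor p = 128.8, quantity demanded = (141.2 − 128.8)/0.7 = 17.7143.
Sellers' marginal cost at q' = 17.7143: 86.5 + 0.625·17.7143 = 97.5714.
Δq = 41.283 − 17.7143 = 23.5687; wedge = 128.8 − 97.5714 = 31.2286.
The triangle = ½ × 23.5687 × 31.2286 = 368.01.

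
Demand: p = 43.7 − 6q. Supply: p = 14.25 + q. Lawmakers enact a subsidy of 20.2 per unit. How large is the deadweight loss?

29.15

Competitive equilibrium: 43.7 − 6q = 14.25 + q → q* = 4.2071, p* = 18.4571.
The subsidy lowers effective supply by 20.2: p = q − 5.95.
New quantity: 43.7 − 6q = q − 5.95 → q' = 7.0929.
Overproduction Δq = 7.0929 − 4.2071 = 2.8858; wedge = subsidy = 20.2.
DWL = ½ × 2.8858 × 20.2 = 29.15.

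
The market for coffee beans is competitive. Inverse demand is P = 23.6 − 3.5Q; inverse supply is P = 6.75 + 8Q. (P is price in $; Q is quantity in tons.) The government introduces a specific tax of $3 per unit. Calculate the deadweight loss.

Competitive equilibrium: 23.6 − 3.5Q = 6.75 + 8Q → Q* = 1.4652, P* = 18.4717.
With the tax, the buyer price exceeds the seller price by 3: (23.6 − 3.5Q) − (6.75 + 8Q) = 3 → Q' = 1.2043.
ΔQ = 1.4652 − 1.2043 = 0.2609; the wedge equals the tax, 3.
DWL = ½ × 0.2609 × 3 = $0.39.

$0.39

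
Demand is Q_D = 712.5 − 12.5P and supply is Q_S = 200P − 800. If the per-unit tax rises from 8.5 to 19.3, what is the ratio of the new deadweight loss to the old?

In inverse form: demand P = 57 − 0.08Q, supply P = 4 + 0.005Q.
Competitive equilibrium: 57 − 0.08Q = 4 + 0.005Q → Q* = 623.5294, P* = 7.1176.
For a per-unit tax t: ΔQ = t/0.085, so DWL = ½·t·(t/0.085) = t²/0.17.
At t = 8.5: DWL = 425. At t = 19.3: DWL = 2191.118.
Ratio = (19.3/8.5)² = 5.156.

5.156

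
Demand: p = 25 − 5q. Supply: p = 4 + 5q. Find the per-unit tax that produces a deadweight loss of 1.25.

5

Competitive equilibrium: 25 − 5q = 4 + 5q → q* = 2.1, p* = 14.5.
A tax t gives Δq = t/10 and wedge t, so DWL = t²/20.
t²/20 = 1.25 → t² = 25 → t = 5.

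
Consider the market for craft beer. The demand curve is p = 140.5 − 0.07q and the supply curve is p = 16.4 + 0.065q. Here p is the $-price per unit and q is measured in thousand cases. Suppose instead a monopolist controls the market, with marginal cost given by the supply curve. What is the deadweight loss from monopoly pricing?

Competitive equilibrium: 140.5 − 0.07q = 16.4 + 0.065q → q* = 919.2593, p* = 76.1519.
Marginal revenue: MR = 140.5 − 0.14q. Set MR = MC: 140.5 − 0.14q = 16.4 + 0.065q → q_m = 605.3659.
Price p_m = 140.5 − 0.07·605.3659 = 98.1244; MC(q_m) = 16.4 + 0.065·605.3659 = 55.7488.
Competitive q* = 919.2593, so Δq = 313.8934; wedge = 98.1244 − 55.7488 = 42.3756.
DWL = ½ × 313.8934 × 42.3756 = $6650.71 thousand.

$6650.71 thousand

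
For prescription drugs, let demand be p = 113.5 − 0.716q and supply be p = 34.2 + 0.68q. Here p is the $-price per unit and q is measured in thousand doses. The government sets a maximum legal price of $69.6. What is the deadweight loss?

$15.72 thousand

Competitive equilibrium: 113.5 − 0.716q = 34.2 + 0.68q → q* = 56.8052, p* = 72.8275.
At the ceiling p = 69.6, quantity supplied = (69.6 − 34.2)/0.68 = 52.0588.
Willingness to pay at q' = 52.0588: 113.5 − 0.716·52.0588 = 76.2259.
Δq = 56.8052 − 52.0588 = 4.7464; wedge = 76.2259 − 69.6 = 6.6259.
Deadweight loss = ½ × 4.7464 × 6.6259 = $15.72 thousand.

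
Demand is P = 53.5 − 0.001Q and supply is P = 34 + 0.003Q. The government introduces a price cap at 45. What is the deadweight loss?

Competitive equilibrium: 53.5 − 0.001Q = 34 + 0.003Q → Q* = 4875, P* = 48.625.
At the ceiling P = 45, quantity supplied = (45 − 34)/0.003 = 3666.66667.
Willingness to pay at Q' = 3666.66667: 53.5 − 0.001·3666.66667 = 49.83333.
ΔQ = 4875 − 3666.66667 = 1208.33333; wedge = 49.83333 − 45 = 4.83333.
DWL = ½ × 1208.33333 × 4.83333 = 2920.14.

2920.14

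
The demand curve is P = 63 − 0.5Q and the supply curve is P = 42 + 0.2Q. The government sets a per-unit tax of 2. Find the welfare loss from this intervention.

Competitive equilibrium: 63 − 0.5Q = 42 + 0.2Q → Q* = 30, P* = 48.
With the tax, the buyer price exceeds the seller price by 2: (63 − 0.5Q) − (42 + 0.2Q) = 2 → Q' = 27.1429.
ΔQ = 30 − 27.1429 = 2.8571; the wedge equals the tax, 2.
Deadweight loss = ½ × 2.8571 × 2 = 2.86.

2.86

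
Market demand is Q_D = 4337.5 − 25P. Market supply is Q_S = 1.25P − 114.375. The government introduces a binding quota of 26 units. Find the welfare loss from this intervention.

2154.30

In inverse form: demand P = 173.5 − 0.04Q, supply P = 91.5 + 0.8Q.
Competitive equilibrium: 173.5 − 0.04Q = 91.5 + 0.8Q → Q* = 97.619, P* = 169.5952.
At Q = 26: demand price = 173.5 − 0.04·26 = 172.46; supply price = 91.5 + 0.8·26 = 112.3.
ΔQ = 97.619 − 26 = 71.619; wedge = 172.46 − 112.3 = 60.16.
The triangle = ½ × 71.619 × 60.16 = 2154.30.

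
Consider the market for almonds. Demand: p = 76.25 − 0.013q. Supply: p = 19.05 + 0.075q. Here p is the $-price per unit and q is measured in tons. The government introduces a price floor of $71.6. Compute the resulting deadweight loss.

$3759.53

Competitive equilibrium: 76.25 − 0.013q = 19.05 + 0.075q → q* = 650, p* = 67.8.
At the floor p = 71.6, quantity demanded = (76.25 − 71.6)/0.013 = 357.6923.
Sellers' marginal cost at q' = 357.6923: 19.05 + 0.075·357.6923 = 45.8769.
Δq = 650 − 357.6923 = 292.3077; wedge = 71.6 − 45.8769 = 25.7231.
Welfare loss = ½ × 292.3077 × 25.7231 = $3759.53.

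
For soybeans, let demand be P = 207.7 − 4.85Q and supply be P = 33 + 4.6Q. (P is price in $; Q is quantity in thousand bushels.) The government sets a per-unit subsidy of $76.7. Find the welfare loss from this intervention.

Competitive equilibrium: 207.7 − 4.85Q = 33 + 4.6Q → Q* = 18.4868, P* = 118.0392.
The subsidy lowers effective supply by 76.7: P = 4.6Q − 43.7.
New quantity: 207.7 − 4.85Q = 4.6Q − 43.7 → Q' = 26.6032.
Overproduction ΔQ = 26.6032 − 18.4868 = 8.1164; wedge = subsidy = 76.7.
Welfare loss = ½ × 8.1164 × 76.7 = $311.26 thousand.

$311.26 thousand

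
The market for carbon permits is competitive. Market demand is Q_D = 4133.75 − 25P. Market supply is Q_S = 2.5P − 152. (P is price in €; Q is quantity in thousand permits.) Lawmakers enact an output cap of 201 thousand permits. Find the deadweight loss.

€294.92 thousand

In inverse form: demand P = 165.35 − 0.04Q, supply P = 60.8 + 0.4Q.
Competitive equilibrium: 165.35 − 0.04Q = 60.8 + 0.4Q → Q* = 237.6136, P* = 155.8455.
At Q = 201: demand price = 165.35 − 0.04·201 = 157.31; supply price = 60.8 + 0.4·201 = 141.2.
ΔQ = 237.6136 − 201 = 36.6136; wedge = 157.31 − 141.2 = 16.11.
DWL = ½ × 36.6136 × 16.11 = €294.92 thousand.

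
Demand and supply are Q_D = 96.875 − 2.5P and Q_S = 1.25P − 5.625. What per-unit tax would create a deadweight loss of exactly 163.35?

19.8

In inverse form: demand P = 38.75 − 0.4Q, supply P = 4.5 + 0.8Q.
Competitive equilibrium: 38.75 − 0.4Q = 4.5 + 0.8Q → Q* = 28.5417, P* = 27.3333.
A tax t gives ΔQ = t/1.2 and wedge t, so DWL = t²/2.4.
t²/2.4 = 163.35 → t² = 392.04 → t = 19.8.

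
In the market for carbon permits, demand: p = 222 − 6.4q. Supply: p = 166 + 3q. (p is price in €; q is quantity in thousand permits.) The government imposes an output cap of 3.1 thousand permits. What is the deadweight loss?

€38.38 thousand

Competitive equilibrium: 222 − 6.4q = 166 + 3q → q* = 5.95745, p* = 183.87234.
At q = 3.1: demand price = 222 − 6.4·3.1 = 202.16; supply price = 166 + 3·3.1 = 175.3.
Δq = 5.95745 − 3.1 = 2.85745; wedge = 202.16 − 175.3 = 26.86.
Welfare loss = ½ × 2.85745 × 26.86 = €38.38 thousand.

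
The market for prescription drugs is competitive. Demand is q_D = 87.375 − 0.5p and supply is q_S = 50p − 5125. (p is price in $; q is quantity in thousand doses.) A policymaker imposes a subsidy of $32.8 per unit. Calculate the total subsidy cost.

$1705.76 thousand

In inverse form: demand p = 174.75 − 2q, supply p = 102.5 + 0.02q.
Competitive equilibrium: 174.75 − 2q = 102.5 + 0.02q → q* = 35.7673, p* = 103.2153.
The subsidy lowers effective supply by 32.8: p = 69.7 + 0.02q.
New quantity: 174.75 − 2q = 69.7 + 0.02q → q' = 52.005.
Total subsidy cost = 32.8 × 52.005 = $1705.76 thousand.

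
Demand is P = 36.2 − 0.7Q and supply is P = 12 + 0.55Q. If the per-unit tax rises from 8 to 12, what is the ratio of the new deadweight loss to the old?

2.25

Competitive equilibrium: 36.2 − 0.7Q = 12 + 0.55Q → Q* = 19.36, P* = 22.648.
For a per-unit tax t: ΔQ = t/1.25, so DWL = ½·t·(t/1.25) = t²/2.5.
At t = 8: DWL = 25.6. At t = 12: DWL = 57.6.
Ratio = (12/8)² = 2.25.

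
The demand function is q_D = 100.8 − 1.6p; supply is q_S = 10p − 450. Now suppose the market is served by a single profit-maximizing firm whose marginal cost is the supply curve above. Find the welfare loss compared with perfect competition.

47.89

In inverse form: demand p = 63 − 0.625q, supply p = 45 + 0.1q.
Competitive equilibrium: 63 − 0.625q = 45 + 0.1q → q* = 24.8276, p* = 47.4828.
Marginal revenue: MR = 63 − 1.25q. Set MR = MC: 63 − 1.25q = 45 + 0.1q → q_m = 13.3333.
Price p_m = 63 − 0.625·13.3333 = 54.6667; MC(q_m) = 45 + 0.1·13.3333 = 46.3333.
Competitive q* = 24.8276, so Δq = 11.4943; wedge = 54.6667 − 46.3333 = 8.3334.
The triangle = ½ × 11.4943 × 8.3334 = 47.89.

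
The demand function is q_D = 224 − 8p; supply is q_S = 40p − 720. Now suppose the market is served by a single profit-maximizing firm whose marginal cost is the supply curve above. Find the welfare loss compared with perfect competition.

68.87

In inverse form: demand p = 28 − 0.125q, supply p = 18 + 0.025q.
Competitive equilibrium: 28 − 0.125q = 18 + 0.025q → q* = 66.6667, p* = 19.6667.
Marginal revenue: MR = 28 − 0.25q. Set MR = MC: 28 − 0.25q = 18 + 0.025q → q_m = 36.3636.
Price p_m = 28 − 0.125·36.3636 = 23.4546; MC(q_m) = 18 + 0.025·36.3636 = 18.9091.
Competitive q* = 66.6667, so Δq = 30.3031; wedge = 23.4546 − 18.9091 = 4.5455.
The triangle = ½ × 30.3031 × 4.5455 = 68.87.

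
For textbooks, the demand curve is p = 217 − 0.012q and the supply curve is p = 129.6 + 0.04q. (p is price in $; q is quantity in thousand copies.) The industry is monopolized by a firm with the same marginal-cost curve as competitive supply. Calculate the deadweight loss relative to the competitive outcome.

$2582.21 thousand

Competitive equilibrium: 217 − 0.012q = 129.6 + 0.04q → q* = 1680.7692, p* = 196.8308.
Marginal revenue: MR = 217 − 0.024q. Set MR = MC: 217 − 0.024q = 129.6 + 0.04q → q_m = 1365.625.
Price p_m = 217 − 0.012·1365.625 = 200.6125; MC(q_m) = 129.6 + 0.04·1365.625 = 184.225.
Competitive q* = 1680.7692, so Δq = 315.1442; wedge = 200.6125 − 184.225 = 16.3875.
DWL = ½ × 315.1442 × 16.3875 = $2582.21 thousand.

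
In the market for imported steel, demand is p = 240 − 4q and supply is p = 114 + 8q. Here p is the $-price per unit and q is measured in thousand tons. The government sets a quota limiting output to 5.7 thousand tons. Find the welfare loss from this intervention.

Competitive equilibrium: 240 − 4q = 114 + 8q → q* = 10.5, p* = 198.
At q = 5.7: demand price = 240 − 4·5.7 = 217.2; supply price = 114 + 8·5.7 = 159.6.
Δq = 10.5 − 5.7 = 4.8; wedge = 217.2 − 159.6 = 57.6.
The triangle = ½ × 4.8 × 57.6 = $138.24 thousand.

$138.24 thousand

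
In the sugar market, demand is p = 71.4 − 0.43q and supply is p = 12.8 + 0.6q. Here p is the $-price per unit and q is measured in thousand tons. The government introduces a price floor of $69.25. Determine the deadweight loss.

$1386.85 thousand

Competitive equilibrium: 71.4 − 0.43q = 12.8 + 0.6q → q* = 56.8932, p* = 46.9359.
At the floor p = 69.25, quantity demanded = (71.4 − 69.25)/0.43 = 5.
Sellers' marginal cost at q' = 5: 12.8 + 0.6·5 = 15.8.
Δq = 56.8932 − 5 = 51.8932; wedge = 69.25 − 15.8 = 53.45.
DWL = ½ × 51.8932 × 53.45 = $1386.85 thousand.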